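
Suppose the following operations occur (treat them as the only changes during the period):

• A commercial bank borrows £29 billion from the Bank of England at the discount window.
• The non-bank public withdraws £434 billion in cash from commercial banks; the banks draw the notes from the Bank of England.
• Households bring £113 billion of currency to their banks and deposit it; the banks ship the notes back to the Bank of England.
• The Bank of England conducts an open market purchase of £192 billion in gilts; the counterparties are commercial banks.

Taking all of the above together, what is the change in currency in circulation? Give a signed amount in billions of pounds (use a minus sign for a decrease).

Discount-window loan £29 billion: no currency enters or leaves circulation → 0.
Currency withdrawal £434 billion: notes leave the central bank → +£434B.
Currency deposit £113 billion: notes return to the central bank → −£113B.
OMO purchase (from banks) £192 billion: no currency enters or leaves circulation → 0.
Net: 0 + 434 − 113 + 0 = +£321 billion.

+£321 billion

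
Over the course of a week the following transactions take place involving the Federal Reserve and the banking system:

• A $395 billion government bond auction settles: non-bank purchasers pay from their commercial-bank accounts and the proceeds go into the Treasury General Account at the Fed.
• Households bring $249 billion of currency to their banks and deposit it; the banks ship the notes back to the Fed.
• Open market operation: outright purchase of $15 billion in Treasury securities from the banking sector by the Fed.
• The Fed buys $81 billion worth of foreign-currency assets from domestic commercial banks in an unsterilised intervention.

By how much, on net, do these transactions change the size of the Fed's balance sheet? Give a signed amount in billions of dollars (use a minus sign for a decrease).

+$96 billion

Fed balance sheet:
  Assets:      Securities +$15B, Foreign assets +$81B
  Liabilities: Bank reserves −$50B, Currency in circulation −$249B, Government deposits +$395B
Commercial banking system:
  Assets:      Reserves at CB −$50B, Securities −$15B, Foreign assets −$81B
  Liabilities: Checkable deposits −$146B
Change in total Fed assets = +$96 billion.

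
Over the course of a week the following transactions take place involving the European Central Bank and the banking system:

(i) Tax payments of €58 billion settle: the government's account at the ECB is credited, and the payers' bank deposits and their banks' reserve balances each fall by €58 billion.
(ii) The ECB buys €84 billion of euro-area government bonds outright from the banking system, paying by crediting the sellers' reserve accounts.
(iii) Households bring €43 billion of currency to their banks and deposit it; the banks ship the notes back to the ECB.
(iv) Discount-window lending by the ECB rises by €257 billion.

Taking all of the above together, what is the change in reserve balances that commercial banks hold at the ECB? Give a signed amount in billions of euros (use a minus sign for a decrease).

Government account inflow €58 billion: funds move from bank reserves into the government account → −€58B.
OMO purchase (from banks) €84 billion: the ECB pays by crediting reserve accounts → +€84B.
Currency deposit €43 billion: returned notes are swapped for reserve credit → +€43B.
Discount-window loan €257 billion: the loan is credited to the bank's reserve account → +€257B.
Net: −58 + 84 + 43 + 257 = +€326 billion.

+€326 billion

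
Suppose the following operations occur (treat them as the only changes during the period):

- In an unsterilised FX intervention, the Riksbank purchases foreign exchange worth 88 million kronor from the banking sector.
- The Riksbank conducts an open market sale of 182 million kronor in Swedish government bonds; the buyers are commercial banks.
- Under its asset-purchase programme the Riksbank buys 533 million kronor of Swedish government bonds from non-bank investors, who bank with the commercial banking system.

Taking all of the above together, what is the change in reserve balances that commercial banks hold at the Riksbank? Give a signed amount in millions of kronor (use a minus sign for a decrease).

Riksbank balance sheet:
  Assets:      Securities +351M, Foreign assets +88M
  Liabilities: Bank reserves +439M
Commercial banking system:
  Assets:      Reserves at CB +439M, Securities +182M, Foreign assets −88M
  Liabilities: Checkable deposits +533M
So the change in reserve balances that commercial banks hold at the Riksbank is +439 million.

+439 million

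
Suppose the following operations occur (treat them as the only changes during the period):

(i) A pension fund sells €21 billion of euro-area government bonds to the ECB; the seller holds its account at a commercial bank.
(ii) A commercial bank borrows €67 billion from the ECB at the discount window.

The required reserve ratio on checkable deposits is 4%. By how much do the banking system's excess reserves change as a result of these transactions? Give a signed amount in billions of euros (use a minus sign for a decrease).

+€87.16 billion

Asset purchase (from non-banks) €21 billion: reserves +€21B, deposits +€21B.
Discount-window loan €67 billion: reserves +€67B, deposits 0.
Totals: Δreserves = +€88B, Δdeposits = +€21B.
Δrequired reserves = 4% × +€21B = +€0.84B.
Δexcess reserves = Δreserves − Δrequired = +€88B − (+€0.84B) = +€87.16 billion.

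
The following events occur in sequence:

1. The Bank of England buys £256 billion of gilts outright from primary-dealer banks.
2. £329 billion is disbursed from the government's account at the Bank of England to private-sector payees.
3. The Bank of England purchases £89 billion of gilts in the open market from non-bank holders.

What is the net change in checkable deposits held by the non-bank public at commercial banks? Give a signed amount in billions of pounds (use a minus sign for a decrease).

OMO purchase (from banks) £256 billion: the counterparty is a bank, so public deposits are unchanged → 0.
Government spending £329 billion: non-bank counterparties' bank balances rise → +£329B.
Asset purchase (from non-banks) £89 billion: non-bank counterparties' bank balances rise → +£89B.
Net: 0 + 329 + 89 = +£418 billion.

+£418 billion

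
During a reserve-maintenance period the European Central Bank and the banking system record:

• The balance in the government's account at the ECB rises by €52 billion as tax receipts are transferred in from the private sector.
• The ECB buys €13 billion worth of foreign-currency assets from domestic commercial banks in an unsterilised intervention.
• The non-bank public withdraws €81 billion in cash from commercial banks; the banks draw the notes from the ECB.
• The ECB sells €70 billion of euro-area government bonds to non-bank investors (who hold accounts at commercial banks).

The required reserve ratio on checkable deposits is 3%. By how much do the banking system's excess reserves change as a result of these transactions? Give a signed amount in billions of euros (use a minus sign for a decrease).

Government account inflow €52 billion: reserves −€52B, deposits −€52B.
FX purchase €13 billion: reserves +€13B, deposits 0.
Currency withdrawal €81 billion: reserves −€81B, deposits −€81B.
Asset sale (to non-banks) €70 billion: reserves −€70B, deposits −€70B.
Totals: Δreserves = −€190B, Δdeposits = −€203B.
Δrequired reserves = 3% × −€203B = −€6.09B.
Δexcess reserves = Δreserves − Δrequired = −€190B − (−€6.09B) = -€183.91 billion.

-€183.91 billion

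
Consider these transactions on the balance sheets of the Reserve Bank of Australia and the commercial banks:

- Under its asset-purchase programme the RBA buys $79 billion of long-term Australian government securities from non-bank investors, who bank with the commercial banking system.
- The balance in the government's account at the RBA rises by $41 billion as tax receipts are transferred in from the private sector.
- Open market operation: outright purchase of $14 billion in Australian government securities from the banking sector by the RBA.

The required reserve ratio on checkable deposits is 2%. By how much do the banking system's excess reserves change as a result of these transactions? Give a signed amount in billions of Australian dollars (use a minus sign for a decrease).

Asset purchase (from non-banks) $79 billion: reserves +$79B, deposits +$79B.
Government account inflow $41 billion: reserves −$41B, deposits −$41B.
OMO purchase (from banks) $14 billion: reserves +$14B, deposits 0.
Totals: Δreserves = +$52B, Δdeposits = +$38B.
Δrequired reserves = 2% × +$38B = +$0.76B.
Δexcess reserves = Δreserves − Δrequired = +$52B − (+$0.76B) = +$51.24 billion.

+$51.24 billion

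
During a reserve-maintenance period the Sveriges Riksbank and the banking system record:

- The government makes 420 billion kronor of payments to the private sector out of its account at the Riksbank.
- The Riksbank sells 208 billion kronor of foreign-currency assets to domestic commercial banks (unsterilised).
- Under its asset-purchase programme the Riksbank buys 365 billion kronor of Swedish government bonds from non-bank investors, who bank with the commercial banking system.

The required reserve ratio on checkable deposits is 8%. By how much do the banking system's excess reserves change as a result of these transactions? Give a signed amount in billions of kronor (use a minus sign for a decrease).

+514.2 billion

Government spending 420 billion kronor: reserves +420B, deposits +420B.
FX sale 208 billion kronor: reserves −208B, deposits 0.
Asset purchase (from non-banks) 365 billion kronor: reserves +365B, deposits +365B.
Totals: Δreserves = +577B, Δdeposits = +785B.
Δrequired reserves = 8% × +785B = +62.8B.
Δexcess reserves = Δreserves − Δrequired = +577B − (+62.8B) = +514.2 billion.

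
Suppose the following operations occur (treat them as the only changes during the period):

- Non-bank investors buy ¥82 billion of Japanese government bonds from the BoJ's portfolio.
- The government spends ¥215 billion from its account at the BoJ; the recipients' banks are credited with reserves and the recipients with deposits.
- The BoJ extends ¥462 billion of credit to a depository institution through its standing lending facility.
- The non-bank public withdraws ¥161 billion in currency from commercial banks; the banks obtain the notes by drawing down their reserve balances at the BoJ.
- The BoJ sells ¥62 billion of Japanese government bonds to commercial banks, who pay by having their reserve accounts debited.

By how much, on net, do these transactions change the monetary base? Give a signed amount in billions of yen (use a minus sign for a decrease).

Asset sale (to non-banks) ¥82 billion: BoJ balance sheet contracts → −¥82B.
Government spending ¥215 billion: a non-base liability converts back to reserves → +¥215B.
Discount-window loan ¥462 billion: BoJ balance sheet expands → +¥462B.
Currency withdrawal ¥161 billion: just a shift between currency and reserves — both are base money → 0.
OMO sale (to banks) ¥62 billion: BoJ balance sheet contracts → −¥62B.
Net: −82 + 215 + 462 + 0 − 62 = +¥533 billion.

+¥533 billion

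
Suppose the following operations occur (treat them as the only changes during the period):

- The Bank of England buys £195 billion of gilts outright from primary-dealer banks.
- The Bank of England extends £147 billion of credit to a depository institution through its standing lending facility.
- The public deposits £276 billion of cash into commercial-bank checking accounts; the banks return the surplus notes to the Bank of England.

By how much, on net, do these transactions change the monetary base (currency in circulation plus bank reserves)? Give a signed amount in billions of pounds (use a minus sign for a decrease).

Bank of England balance sheet:
  Assets:      Securities +£195B, Loans to banks +£147B
  Liabilities: Bank reserves +£618B, Currency in circulation −£276B
Monetary base = currency + reserves: −£276B + (+£618B) = +£342 billion.

+£342 billion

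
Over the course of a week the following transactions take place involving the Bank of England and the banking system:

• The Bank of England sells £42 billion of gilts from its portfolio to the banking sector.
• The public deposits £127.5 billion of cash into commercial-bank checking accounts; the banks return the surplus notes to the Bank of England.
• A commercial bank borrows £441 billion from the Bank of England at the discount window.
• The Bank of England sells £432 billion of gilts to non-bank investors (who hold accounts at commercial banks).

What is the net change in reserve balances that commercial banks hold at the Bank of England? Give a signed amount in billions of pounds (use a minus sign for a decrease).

+£94.5 billion

OMO sale (to banks) £42 billion: the buying banks pay out of their reserve balances → −£42B.
Currency deposit £127.5 billion: returned notes are swapped for reserve credit → +£127.5B.
Discount-window loan £441 billion: the loan is credited to the bank's reserve account → +£441B.
Asset sale (to non-banks) £432 billion: the non-bank buyers' banks settle from reserves → −£432B.
Net: −42 + 127.5 + 441 − 432 = +£94.5 billion.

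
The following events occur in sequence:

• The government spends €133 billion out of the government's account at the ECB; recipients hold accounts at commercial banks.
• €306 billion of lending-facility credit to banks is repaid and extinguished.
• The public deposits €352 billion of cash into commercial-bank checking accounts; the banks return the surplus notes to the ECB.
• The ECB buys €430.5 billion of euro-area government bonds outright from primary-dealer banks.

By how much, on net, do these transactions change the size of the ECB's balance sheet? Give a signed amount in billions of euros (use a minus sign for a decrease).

+€124.5 billion

Government spending €133 billion: only the composition of liabilities changes → 0.
Discount-window repayment €306 billion: an ECB asset is shed → −€306B.
Currency deposit €352 billion: only the composition of liabilities changes → 0.
OMO purchase (from banks) €430.5 billion: an ECB asset is acquired → +€430.5B.
Net: 0 − 306 + 0 + 430.5 = +€124.5 billion.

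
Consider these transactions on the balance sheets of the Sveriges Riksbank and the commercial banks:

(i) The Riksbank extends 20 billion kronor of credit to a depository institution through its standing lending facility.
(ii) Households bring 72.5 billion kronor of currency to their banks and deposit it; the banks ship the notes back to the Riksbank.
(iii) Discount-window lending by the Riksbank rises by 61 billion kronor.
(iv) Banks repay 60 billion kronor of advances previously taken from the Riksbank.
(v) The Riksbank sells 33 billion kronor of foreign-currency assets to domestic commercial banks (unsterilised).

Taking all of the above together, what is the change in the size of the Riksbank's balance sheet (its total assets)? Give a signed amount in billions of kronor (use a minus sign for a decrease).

-12 billion

Discount-window loan 20 billion kronor: a Riksbank asset is acquired → +20B.
Currency deposit 72.5 billion kronor: only the composition of liabilities changes → 0.
Discount-window loan 61 billion kronor: a Riksbank asset is acquired → +61B.
Discount-window repayment 60 billion kronor: a Riksbank asset is shed → −60B.
FX sale 33 billion kronor: a Riksbank asset is shed → −33B.
Net: 20 + 0 + 61 − 60 − 33 = -12 billion.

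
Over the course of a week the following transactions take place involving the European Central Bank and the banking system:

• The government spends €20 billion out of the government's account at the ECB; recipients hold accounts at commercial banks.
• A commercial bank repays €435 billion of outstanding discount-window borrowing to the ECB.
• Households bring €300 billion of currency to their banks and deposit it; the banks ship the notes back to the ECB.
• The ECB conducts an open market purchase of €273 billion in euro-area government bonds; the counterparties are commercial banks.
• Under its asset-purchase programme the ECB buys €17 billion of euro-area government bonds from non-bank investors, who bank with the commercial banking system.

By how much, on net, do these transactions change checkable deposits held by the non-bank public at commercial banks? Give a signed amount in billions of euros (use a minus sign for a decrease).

Government spending €20 billion: non-bank counterparties' bank balances rise → +€20B.
Discount-window repayment €435 billion: the counterparty is a bank, so public deposits are unchanged → 0.
Currency deposit €300 billion: non-bank counterparties' bank balances rise → +€300B.
OMO purchase (from banks) €273 billion: the counterparty is a bank, so public deposits are unchanged → 0.
Asset purchase (from non-banks) €17 billion: non-bank counterparties' bank balances rise → +€17B.
Net: 20 + 0 + 300 + 0 + 17 = +€337 billion.

+€337 billion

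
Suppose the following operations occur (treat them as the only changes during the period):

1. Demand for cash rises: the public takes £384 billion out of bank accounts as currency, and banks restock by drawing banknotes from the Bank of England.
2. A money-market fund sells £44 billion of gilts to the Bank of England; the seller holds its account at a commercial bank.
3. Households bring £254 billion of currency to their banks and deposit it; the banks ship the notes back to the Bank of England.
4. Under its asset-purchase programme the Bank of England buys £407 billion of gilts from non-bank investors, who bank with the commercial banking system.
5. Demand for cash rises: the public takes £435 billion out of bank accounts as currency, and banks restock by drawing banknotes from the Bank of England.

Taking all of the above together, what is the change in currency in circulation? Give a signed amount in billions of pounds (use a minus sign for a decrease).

Currency withdrawal £384 billion: notes leave the central bank → +£384B.
Asset purchase (from non-banks) £44 billion: no currency enters or leaves circulation → 0.
Currency deposit £254 billion: notes return to the central bank → −£254B.
Asset purchase (from non-banks) £407 billion: no currency enters or leaves circulation → 0.
Currency withdrawal £435 billion: notes leave the central bank → +£435B.
Net: 384 + 0 − 254 + 0 + 435 = +£565 billion.

+£565 billion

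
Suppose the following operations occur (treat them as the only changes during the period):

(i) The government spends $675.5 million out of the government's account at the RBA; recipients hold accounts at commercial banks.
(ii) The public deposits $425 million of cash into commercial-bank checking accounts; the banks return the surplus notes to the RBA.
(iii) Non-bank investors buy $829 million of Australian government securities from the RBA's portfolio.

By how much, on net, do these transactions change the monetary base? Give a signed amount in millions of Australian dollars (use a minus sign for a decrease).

RBA balance sheet:
  Assets:      Securities −$829M
  Liabilities: Bank reserves +$271.5M, Currency in circulation −$425M, Government deposits −$675.5M
Monetary base = currency + reserves: −$425M + (+$271.5M) = -$153.5 million.

-$153.5 million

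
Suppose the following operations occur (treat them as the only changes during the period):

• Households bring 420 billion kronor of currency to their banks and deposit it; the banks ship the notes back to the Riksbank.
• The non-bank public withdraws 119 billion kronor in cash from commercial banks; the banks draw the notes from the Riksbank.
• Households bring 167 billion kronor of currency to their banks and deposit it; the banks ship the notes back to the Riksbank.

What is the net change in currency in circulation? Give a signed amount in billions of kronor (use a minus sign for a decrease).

Riksbank balance sheet:
  Assets:      no change
  Liabilities: Bank reserves +468B, Currency in circulation −468B
Commercial banking system:
  Assets:      Reserves at CB +468B
  Liabilities: Checkable deposits +468B
So the change in currency in circulation is -468 billion.

-468 billion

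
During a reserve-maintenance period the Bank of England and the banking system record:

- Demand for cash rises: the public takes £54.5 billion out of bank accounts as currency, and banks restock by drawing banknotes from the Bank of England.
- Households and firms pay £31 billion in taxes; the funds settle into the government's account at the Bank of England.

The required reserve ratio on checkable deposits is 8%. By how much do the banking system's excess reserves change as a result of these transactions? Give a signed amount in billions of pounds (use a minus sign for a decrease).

Currency withdrawal £54.5 billion: reserves −£54.5B, deposits −£54.5B.
Government account inflow £31 billion: reserves −£31B, deposits −£31B.
Totals: Δreserves = −£85.5B, Δdeposits = −£85.5B.
Δrequired reserves = 8% × −£85.5B = −£6.84B.
Δexcess reserves = Δreserves − Δrequired = −£85.5B − (−£6.84B) = -£78.66 billion.

-£78.66 billion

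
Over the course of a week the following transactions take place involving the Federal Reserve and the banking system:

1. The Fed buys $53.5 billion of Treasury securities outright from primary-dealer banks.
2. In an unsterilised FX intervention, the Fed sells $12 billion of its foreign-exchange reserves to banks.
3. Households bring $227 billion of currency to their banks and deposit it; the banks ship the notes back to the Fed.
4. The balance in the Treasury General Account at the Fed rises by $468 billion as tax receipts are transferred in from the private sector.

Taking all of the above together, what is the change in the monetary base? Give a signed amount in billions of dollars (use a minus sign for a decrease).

OMO purchase (from banks) $53.5 billion: Fed balance sheet expands → +$53.5B.
FX sale $12 billion: Fed balance sheet contracts → −$12B.
Currency deposit $227 billion: just a shift between currency and reserves — both are base money → 0.
Government account inflow $468 billion: reserves shift to a non-base liability → −$468B.
Net: 53.5 − 12 + 0 − 468 = -$426.5 billion.

-$426.5 billion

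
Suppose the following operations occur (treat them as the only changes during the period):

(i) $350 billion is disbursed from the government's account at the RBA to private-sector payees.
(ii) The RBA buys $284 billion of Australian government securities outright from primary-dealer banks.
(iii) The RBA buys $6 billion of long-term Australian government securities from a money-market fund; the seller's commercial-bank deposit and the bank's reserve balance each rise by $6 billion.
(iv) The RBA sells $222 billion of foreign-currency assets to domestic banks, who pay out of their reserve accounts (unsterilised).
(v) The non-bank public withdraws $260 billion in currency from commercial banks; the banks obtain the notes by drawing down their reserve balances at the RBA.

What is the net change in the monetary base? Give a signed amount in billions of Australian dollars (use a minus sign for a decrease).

+$418 billion

RBA balance sheet:
  Assets:      Securities +$290B, Foreign assets −$222B
  Liabilities: Bank reserves +$158B, Currency in circulation +$260B, Government deposits −$350B
Commercial banking system:
  Assets:      Reserves at CB +$158B, Securities −$284B, Foreign assets +$222B
  Liabilities: Checkable deposits +$96B
Monetary base = currency + reserves: +$260B + (+$158B) = +$418 billion.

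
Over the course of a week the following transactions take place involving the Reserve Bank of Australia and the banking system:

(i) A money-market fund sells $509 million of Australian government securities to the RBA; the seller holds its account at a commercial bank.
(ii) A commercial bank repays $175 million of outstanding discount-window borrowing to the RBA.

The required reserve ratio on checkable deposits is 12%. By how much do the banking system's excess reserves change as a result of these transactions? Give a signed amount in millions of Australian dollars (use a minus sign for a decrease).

+$272.92 million

Asset purchase (from non-banks) $509 million: reserves +$509M, deposits +$509M.
Discount-window repayment $175 million: reserves −$175M, deposits 0.
Totals: Δreserves = +$334M, Δdeposits = +$509M.
Δrequired reserves = 12% × +$509M = +$61.08M.
Δexcess reserves = Δreserves − Δrequired = +$334M − (+$61.08M) = +$272.92 million.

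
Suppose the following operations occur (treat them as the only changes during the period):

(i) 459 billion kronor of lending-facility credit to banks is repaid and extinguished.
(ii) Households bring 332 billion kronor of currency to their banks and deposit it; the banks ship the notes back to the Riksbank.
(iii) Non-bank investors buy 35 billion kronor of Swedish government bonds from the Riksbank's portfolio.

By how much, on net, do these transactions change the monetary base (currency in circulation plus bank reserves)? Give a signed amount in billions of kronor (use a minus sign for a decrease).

-494 billion

Riksbank balance sheet:
  Assets:      Securities −35B, Loans to banks −459B
  Liabilities: Bank reserves −162B, Currency in circulation −332B
Monetary base = currency + reserves: −332B + (−162B) = -494 billion.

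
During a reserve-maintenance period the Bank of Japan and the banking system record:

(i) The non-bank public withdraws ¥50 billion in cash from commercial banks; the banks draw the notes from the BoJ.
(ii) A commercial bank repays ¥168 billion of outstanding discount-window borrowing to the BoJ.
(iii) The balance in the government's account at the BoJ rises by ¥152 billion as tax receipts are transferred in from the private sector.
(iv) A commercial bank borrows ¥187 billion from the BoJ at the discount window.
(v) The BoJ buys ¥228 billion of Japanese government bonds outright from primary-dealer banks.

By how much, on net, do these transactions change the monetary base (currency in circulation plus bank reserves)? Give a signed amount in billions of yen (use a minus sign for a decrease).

+¥95 billion

Currency withdrawal ¥50 billion: just a shift between currency and reserves — both are base money → 0.
Discount-window repayment ¥168 billion: BoJ balance sheet contracts → −¥168B.
Government account inflow ¥152 billion: reserves shift to a non-base liability → −¥152B.
Discount-window loan ¥187 billion: BoJ balance sheet expands → +¥187B.
OMO purchase (from banks) ¥228 billion: BoJ balance sheet expands → +¥228B.
Net: 0 − 168 − 152 + 187 + 228 = +¥95 billion.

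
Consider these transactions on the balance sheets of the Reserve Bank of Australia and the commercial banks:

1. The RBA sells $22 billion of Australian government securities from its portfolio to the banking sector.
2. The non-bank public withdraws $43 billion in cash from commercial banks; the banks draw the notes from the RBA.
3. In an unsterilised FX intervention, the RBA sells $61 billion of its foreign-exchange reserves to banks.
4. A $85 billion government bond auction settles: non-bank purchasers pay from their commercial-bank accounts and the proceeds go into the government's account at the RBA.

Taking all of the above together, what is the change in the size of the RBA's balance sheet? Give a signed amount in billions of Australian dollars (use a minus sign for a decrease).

RBA balance sheet:
  Assets:      Securities −$22B, Foreign assets −$61B
  Liabilities: Bank reserves −$211B, Currency in circulation +$43B, Government deposits +$85B
Commercial banking system:
  Assets:      Reserves at CB −$211B, Securities +$22B, Foreign assets +$61B
  Liabilities: Checkable deposits −$128B
Change in total RBA assets = -$83 billion.

-$83 billion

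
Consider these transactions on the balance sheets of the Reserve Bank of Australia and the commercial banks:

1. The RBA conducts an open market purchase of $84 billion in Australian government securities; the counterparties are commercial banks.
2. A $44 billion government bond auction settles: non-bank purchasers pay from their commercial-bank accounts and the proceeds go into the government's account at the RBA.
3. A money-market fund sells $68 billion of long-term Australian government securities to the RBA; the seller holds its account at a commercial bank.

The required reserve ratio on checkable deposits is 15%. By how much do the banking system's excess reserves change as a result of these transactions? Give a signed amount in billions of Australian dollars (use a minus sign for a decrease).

+$104.4 billion

OMO purchase (from banks) $84 billion: reserves +$84B, deposits 0.
Government account inflow $44 billion: reserves −$44B, deposits −$44B.
Asset purchase (from non-banks) $68 billion: reserves +$68B, deposits +$68B.
Totals: Δreserves = +$108B, Δdeposits = +$24B.
Δrequired reserves = 15% × +$24B = +$3.6B.
Δexcess reserves = Δreserves − Δrequired = +$108B − (+$3.6B) = +$104.4 billion.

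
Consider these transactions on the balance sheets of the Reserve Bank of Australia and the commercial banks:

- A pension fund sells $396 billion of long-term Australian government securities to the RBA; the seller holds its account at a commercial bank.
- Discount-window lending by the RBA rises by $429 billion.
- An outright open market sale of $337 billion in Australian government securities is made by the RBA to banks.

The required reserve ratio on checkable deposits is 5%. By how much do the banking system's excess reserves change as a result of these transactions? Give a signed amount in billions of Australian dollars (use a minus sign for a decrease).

+$468.2 billion

Asset purchase (from non-banks) $396 billion: reserves +$396B, deposits +$396B.
Discount-window loan $429 billion: reserves +$429B, deposits 0.
OMO sale (to banks) $337 billion: reserves −$337B, deposits 0.
Totals: Δreserves = +$488B, Δdeposits = +$396B.
Δrequired reserves = 5% × +$396B = +$19.8B.
Δexcess reserves = Δreserves − Δrequired = +$488B − (+$19.8B) = +$468.2 billion.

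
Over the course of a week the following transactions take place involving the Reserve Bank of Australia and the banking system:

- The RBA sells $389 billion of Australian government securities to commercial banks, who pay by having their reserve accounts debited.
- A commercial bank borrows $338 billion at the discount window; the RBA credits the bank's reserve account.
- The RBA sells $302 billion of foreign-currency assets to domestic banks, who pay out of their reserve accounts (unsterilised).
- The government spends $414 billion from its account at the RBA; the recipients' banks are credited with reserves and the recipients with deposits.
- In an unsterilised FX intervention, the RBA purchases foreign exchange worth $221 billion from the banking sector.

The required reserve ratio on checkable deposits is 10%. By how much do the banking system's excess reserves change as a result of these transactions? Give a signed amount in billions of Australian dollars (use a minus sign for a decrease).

OMO sale (to banks) $389 billion: reserves −$389B, deposits 0.
Discount-window loan $338 billion: reserves +$338B, deposits 0.
FX sale $302 billion: reserves −$302B, deposits 0.
Government spending $414 billion: reserves +$414B, deposits +$414B.
FX purchase $221 billion: reserves +$221B, deposits 0.
Totals: Δreserves = +$282B, Δdeposits = +$414B.
Δrequired reserves = 10% × +$414B = +$41.4B.
Δexcess reserves = Δreserves − Δrequired = +$282B − (+$41.4B) = +$240.6 billion.

+$240.6 billion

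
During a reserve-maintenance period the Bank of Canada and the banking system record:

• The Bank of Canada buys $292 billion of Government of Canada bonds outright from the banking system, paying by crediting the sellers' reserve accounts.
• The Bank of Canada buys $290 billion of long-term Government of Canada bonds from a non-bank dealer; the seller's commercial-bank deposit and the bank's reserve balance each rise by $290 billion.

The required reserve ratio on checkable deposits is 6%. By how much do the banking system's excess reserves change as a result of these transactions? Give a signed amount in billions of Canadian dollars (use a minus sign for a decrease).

+$564.6 billion

OMO purchase (from banks) $292 billion: reserves +$292B, deposits 0.
Asset purchase (from non-banks) $290 billion: reserves +$290B, deposits +$290B.
Totals: Δreserves = +$582B, Δdeposits = +$290B.
Δrequired reserves = 6% × +$290B = +$17.4B.
Δexcess reserves = Δreserves − Δrequired = +$582B − (+$17.4B) = +$564.6 billion.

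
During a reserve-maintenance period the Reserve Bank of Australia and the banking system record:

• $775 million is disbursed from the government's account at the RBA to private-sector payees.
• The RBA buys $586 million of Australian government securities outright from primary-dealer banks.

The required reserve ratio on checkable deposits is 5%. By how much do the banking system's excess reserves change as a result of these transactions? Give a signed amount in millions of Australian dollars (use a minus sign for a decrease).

+$1322.25 million

Government spending $775 million: reserves +$775M, deposits +$775M.
OMO purchase (from banks) $586 million: reserves +$586M, deposits 0.
Totals: Δreserves = +$1361M, Δdeposits = +$775M.
Δrequired reserves = 5% × +$775M = +$38.75M.
Δexcess reserves = Δreserves − Δrequired = +$1361M − (+$38.75M) = +$1322.25 million.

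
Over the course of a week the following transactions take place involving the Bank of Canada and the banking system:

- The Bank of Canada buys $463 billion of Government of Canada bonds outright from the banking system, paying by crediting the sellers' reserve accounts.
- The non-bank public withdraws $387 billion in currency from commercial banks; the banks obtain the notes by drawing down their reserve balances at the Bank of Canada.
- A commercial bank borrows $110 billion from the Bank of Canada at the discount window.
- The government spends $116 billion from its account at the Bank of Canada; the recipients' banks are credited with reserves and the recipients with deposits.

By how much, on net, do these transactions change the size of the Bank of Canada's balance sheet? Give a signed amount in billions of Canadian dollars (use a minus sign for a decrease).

OMO purchase (from banks) $463 billion: a Bank of Canada asset is acquired → +$463B.
Currency withdrawal $387 billion: only the composition of liabilities changes → 0.
Discount-window loan $110 billion: a Bank of Canada asset is acquired → +$110B.
Government spending $116 billion: only the composition of liabilities changes → 0.
Net: 463 + 0 + 110 + 0 = +$573 billion.

+$573 billion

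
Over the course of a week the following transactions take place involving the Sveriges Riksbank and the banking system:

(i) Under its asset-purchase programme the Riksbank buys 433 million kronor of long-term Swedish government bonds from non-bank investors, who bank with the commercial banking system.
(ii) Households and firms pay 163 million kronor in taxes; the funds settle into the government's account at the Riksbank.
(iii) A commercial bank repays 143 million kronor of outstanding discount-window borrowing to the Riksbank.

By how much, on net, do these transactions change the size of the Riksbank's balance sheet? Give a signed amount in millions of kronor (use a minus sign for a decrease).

+290 million

Riksbank balance sheet:
  Assets:      Securities +433M, Loans to banks −143M
  Liabilities: Bank reserves +127M, Government deposits +163M
Commercial banking system:
  Assets:      Reserves at CB +127M
  Liabilities: Checkable deposits +270M, Borrowings from CB −143M
Change in total Riksbank assets = +290 million.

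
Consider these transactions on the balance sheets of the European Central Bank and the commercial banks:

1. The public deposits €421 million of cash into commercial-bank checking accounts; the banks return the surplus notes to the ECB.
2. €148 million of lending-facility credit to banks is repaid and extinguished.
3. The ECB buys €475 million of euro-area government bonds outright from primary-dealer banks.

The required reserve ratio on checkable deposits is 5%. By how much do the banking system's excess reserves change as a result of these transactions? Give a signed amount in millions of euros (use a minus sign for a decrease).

Currency deposit €421 million: reserves +€421M, deposits +€421M.
Discount-window repayment €148 million: reserves −€148M, deposits 0.
OMO purchase (from banks) €475 million: reserves +€475M, deposits 0.
Totals: Δreserves = +€748M, Δdeposits = +€421M.
Δrequired reserves = 5% × +€421M = +€21.05M.
Δexcess reserves = Δreserves − Δrequired = +€748M − (+€21.05M) = +€726.95 million.

+€726.95 million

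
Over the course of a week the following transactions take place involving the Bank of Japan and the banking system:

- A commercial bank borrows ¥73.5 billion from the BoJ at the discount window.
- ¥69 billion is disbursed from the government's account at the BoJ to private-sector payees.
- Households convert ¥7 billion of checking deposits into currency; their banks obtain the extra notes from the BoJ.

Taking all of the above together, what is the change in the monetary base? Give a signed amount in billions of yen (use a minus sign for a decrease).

Discount-window loan ¥73.5 billion: BoJ balance sheet expands → +¥73.5B.
Government spending ¥69 billion: a non-base liability converts back to reserves → +¥69B.
Currency withdrawal ¥7 billion: just a shift between currency and reserves — both are base money → 0.
Net: 73.5 + 69 + 0 = +¥142.5 billion.

+¥142.5 billion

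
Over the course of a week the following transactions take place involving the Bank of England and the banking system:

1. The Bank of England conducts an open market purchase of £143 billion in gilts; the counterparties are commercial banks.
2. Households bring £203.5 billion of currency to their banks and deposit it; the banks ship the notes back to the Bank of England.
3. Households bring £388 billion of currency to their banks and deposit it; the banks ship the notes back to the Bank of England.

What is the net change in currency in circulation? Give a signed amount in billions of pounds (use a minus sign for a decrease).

OMO purchase (from banks) £143 billion: no currency enters or leaves circulation → 0.
Currency deposit £203.5 billion: notes return to the central bank → −£203.5B.
Currency deposit £388 billion: notes return to the central bank → −£388B.
Net: 0 − 203.5 − 388 = -£591.5 billion.

-£591.5 billion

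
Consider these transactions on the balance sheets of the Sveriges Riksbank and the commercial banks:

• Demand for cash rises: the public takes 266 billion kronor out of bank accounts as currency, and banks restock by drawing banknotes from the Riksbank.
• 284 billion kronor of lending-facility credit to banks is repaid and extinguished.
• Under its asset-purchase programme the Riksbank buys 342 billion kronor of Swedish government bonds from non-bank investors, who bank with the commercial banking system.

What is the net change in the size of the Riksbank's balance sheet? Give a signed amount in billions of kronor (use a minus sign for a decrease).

Currency withdrawal 266 billion kronor: only the composition of liabilities changes → 0.
Discount-window repayment 284 billion kronor: a Riksbank asset is shed → −284B.
Asset purchase (from non-banks) 342 billion kronor: a Riksbank asset is acquired → +342B.
Net: 0 − 284 + 342 = +58 billion.

+58 billion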